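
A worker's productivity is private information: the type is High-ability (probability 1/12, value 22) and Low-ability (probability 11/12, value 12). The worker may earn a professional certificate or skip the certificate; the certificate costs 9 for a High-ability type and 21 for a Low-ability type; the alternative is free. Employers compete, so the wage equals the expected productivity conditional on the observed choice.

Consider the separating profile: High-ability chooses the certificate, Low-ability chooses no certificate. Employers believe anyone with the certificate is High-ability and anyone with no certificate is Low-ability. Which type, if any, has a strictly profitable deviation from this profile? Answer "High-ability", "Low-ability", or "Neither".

The certificate pays 22; no certificate pays 12.
High-ability: assigned the certificate, nets 22 − 9 = 13; deviating to no certificate nets 12.
Low-ability: assigned no certificate, nets 12; deviating to the certificate nets 22 − 21 = 1.
Both types strictly prefer their assigned action; no profitable deviation.

Neither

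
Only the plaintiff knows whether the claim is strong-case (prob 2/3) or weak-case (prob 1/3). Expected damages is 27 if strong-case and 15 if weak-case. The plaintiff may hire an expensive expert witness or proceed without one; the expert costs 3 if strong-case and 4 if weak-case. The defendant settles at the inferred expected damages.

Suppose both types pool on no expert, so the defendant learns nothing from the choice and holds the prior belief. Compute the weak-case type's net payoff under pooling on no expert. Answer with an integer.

23

Pooled settlement = 2/3·27 + 1/3·15 = 23.
weak-case pays no cost for no expert, so net payoff = 23.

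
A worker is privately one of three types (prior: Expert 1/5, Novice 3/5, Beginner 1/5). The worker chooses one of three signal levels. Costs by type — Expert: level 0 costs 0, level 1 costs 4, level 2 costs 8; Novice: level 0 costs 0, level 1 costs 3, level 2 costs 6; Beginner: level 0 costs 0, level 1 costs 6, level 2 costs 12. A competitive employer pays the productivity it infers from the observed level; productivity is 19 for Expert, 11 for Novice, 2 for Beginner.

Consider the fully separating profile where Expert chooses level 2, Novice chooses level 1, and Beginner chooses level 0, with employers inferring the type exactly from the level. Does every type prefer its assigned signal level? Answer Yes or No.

Separating wages: level 2 → 19, level 1 → 11, level 0 → 2.
Expert (assigned level 2): level 0: 2 − 0 = 2; level 1: 11 − 4 = 7; level 2: 19 − 8 = 11. Expert stays.
Novice (assigned level 1): level 0: 2 − 0 = 2; level 1: 11 − 3 = 8; level 2: 19 − 6 = 13. Novice prefers level 2.
Beginner (assigned level 0): level 0: 2 − 0 = 2; level 1: 11 − 6 = 5; level 2: 19 − 12 = 7. Beginner prefers level 2.
At least one type deviates; the separating profile fails.

No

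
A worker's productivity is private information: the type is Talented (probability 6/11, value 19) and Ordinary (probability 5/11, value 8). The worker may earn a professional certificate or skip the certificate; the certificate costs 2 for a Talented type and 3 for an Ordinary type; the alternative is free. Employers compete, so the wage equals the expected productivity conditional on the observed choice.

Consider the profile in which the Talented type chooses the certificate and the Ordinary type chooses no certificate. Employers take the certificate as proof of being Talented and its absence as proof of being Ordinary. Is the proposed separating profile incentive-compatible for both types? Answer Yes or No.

Under these beliefs, the certificate earns wage 19 and no certificate earns wage 8.
Talented: the certificate nets 19 − 2 = 17; no certificate nets 8. Talented prefers the certificate.
Ordinary: the certificate nets 19 − 3 = 16; no certificate nets 8. Ordinary would deviate to the certificate.
Ordinary has a profitable deviation, so the profile is not an equilibrium.

No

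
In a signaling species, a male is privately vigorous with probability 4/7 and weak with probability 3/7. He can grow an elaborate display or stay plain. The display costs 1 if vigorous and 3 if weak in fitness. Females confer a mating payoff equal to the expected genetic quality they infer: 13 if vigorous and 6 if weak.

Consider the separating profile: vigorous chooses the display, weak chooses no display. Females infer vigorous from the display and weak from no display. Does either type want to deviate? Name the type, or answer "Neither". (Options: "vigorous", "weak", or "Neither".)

weak

The display pays 13; no display pays 6.
vigorous: assigned the display, nets 13 − 1 = 12; deviating to no display nets 6.
weak: assigned no display, nets 6; deviating to the display nets 13 − 3 = 10.
The weak type gains 4 by deviating.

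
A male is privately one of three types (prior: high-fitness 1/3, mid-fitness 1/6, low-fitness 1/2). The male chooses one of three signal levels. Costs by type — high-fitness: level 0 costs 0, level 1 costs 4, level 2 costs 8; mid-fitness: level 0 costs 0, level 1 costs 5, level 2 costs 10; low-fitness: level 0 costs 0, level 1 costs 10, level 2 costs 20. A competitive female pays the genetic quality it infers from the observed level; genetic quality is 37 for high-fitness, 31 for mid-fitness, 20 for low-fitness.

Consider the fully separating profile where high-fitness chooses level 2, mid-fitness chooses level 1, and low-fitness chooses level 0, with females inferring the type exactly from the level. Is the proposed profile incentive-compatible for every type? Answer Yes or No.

No

Separating mating payoffs: level 2 → 37, level 1 → 31, level 0 → 20.
high-fitness (assigned level 2): level 0: 20 − 0 = 20; level 1: 31 − 4 = 27; level 2: 37 − 8 = 29. high-fitness stays.
mid-fitness (assigned level 1): level 0: 20 − 0 = 20; level 1: 31 − 5 = 26; level 2: 37 − 10 = 27. mid-fitness prefers level 2.
low-fitness (assigned level 0): level 0: 20 − 0 = 20; level 1: 31 − 10 = 21; level 2: 37 − 20 = 17. low-fitness prefers level 1.
At least one type deviates; the separating profile fails.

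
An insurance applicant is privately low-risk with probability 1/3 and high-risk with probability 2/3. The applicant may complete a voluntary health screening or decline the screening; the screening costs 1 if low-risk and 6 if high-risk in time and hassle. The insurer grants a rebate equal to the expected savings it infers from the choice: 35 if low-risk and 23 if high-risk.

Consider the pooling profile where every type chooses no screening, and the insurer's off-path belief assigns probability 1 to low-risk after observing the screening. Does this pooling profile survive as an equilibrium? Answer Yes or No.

On path, the insurer holds the prior and pays 1/3·35 + 2/3·23 = 27. Off path (the screening), believing low-risk, it pays 35.
low-risk: no screening nets 27; the screening nets 35 − 1 = 34. low-risk would deviate.
high-risk: no screening nets 27; the screening nets 35 − 6 = 29. high-risk would deviate.
A type deviates, so pooling fails.

No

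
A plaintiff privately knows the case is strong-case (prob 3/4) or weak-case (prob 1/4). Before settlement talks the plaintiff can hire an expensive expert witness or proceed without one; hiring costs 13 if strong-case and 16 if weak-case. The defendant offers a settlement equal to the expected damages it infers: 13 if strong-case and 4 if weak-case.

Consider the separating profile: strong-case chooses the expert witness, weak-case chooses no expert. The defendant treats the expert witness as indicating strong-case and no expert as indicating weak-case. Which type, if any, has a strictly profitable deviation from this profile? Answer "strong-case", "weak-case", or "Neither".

The expert witness pays 13; no expert pays 4.
strong-case: assigned the expert witness, nets 13 − 13 = 0; deviating to no expert nets 4.
weak-case: assigned no expert, nets 4; deviating to the expert witness nets 13 − 16 = -3.
The strong-case type gains 4 by deviating.

strong-case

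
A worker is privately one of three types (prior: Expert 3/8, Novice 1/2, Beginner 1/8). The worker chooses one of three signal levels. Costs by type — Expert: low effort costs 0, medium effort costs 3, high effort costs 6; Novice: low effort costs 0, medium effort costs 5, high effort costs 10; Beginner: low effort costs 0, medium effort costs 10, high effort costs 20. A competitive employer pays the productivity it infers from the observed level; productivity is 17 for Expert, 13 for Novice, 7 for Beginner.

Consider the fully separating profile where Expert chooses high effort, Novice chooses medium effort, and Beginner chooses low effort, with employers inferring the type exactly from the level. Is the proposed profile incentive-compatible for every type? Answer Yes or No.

Separating wages: high effort → 17, medium effort → 13, low effort → 7.
Expert (assigned high effort): low effort: 7 − 0 = 7; medium effort: 13 − 3 = 10; high effort: 17 − 6 = 11. Expert stays.
Novice (assigned medium effort): low effort: 7 − 0 = 7; medium effort: 13 − 5 = 8; high effort: 17 − 10 = 7. Novice stays.
Beginner (assigned low effort): low effort: 7 − 0 = 7; medium effort: 13 − 10 = 3; high effort: 17 − 20 = -3. Beginner stays.
Every type prefers its assigned level; separation holds.

Yes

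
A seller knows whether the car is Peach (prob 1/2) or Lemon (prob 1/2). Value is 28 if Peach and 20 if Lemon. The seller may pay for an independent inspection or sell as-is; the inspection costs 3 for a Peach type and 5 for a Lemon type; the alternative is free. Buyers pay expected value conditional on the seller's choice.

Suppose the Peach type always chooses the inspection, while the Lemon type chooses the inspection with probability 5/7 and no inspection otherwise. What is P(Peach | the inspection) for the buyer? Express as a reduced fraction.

P(the inspection) = (1/2)·1 + (1/2)·(5/7) = 6/7.
By Bayes' rule, P(Peach | the inspection) = (1/2) / (6/7) = 7/12.

7/12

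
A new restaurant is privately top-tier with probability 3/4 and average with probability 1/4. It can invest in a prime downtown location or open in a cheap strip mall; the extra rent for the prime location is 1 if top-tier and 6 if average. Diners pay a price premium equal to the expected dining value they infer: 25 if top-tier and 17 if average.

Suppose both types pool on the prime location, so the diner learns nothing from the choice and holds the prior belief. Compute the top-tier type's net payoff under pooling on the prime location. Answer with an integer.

22

Pooled price premium = 3/4·25 + 1/4·17 = 23.
top-tier pays cost 1 for the prime location, so net payoff = 23 − 1 = 22.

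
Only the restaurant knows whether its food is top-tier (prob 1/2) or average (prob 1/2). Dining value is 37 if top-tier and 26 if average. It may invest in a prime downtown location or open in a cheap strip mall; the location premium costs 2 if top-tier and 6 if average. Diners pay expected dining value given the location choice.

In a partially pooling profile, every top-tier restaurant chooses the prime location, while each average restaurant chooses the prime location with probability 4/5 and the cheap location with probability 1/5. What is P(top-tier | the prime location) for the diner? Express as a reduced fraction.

P(the prime location) = (1/2)·1 + (1/2)·(4/5) = 9/10.
By Bayes' rule, P(top-tier | the prime location) = (1/2) / (9/10) = 5/9.

5/9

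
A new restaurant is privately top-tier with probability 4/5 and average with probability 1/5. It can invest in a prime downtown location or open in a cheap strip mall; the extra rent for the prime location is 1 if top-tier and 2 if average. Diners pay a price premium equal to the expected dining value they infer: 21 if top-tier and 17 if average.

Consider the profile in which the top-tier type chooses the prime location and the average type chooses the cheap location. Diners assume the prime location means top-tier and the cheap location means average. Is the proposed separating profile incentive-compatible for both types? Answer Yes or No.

Under these beliefs, the prime location earns price premium 21 and the cheap location earns price premium 17.
top-tier: the prime location nets 21 − 1 = 20; the cheap location nets 17. top-tier prefers the prime location.
average: the prime location nets 21 − 2 = 19; the cheap location nets 17. average would deviate to the prime location.
average has a profitable deviation, so the profile is not an equilibrium.

No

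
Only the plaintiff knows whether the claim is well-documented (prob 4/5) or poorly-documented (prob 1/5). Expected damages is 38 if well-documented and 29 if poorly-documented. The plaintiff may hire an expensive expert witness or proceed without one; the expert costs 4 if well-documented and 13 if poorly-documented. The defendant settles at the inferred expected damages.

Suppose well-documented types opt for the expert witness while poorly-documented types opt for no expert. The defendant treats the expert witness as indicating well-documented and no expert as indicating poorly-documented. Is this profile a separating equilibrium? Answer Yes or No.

Yes

Under these beliefs, the expert witness earns settlement 38 and no expert earns settlement 29.
well-documented: the expert witness nets 38 − 4 = 34; no expert nets 29. well-documented prefers the expert witness.
poorly-documented: the expert witness nets 38 − 13 = 25; no expert nets 29. poorly-documented prefers no expert.
Neither type deviates, so the separating profile is an equilibrium.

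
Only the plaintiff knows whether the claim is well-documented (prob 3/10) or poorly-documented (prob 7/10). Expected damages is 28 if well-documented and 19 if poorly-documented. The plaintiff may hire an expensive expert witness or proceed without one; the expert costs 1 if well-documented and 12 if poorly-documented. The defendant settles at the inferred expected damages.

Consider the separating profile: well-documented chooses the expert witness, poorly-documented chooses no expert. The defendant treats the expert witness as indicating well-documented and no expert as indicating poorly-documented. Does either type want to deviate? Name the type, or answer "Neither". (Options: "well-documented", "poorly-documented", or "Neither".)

The expert witness pays 28; no expert pays 19.
well-documented: assigned the expert witness, nets 28 − 1 = 27; deviating to no expert nets 19.
poorly-documented: assigned no expert, nets 19; deviating to the expert witness nets 28 − 12 = 16.
Both types strictly prefer their assigned action; no profitable deviation.

Neither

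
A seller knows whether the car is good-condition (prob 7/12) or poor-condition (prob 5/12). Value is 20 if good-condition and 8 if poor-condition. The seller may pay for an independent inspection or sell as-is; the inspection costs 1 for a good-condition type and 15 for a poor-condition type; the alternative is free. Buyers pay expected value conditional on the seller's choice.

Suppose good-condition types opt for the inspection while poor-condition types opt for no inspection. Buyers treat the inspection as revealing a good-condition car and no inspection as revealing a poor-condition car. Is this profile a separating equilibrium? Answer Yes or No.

Under these beliefs, the inspection earns price 20 and no inspection earns price 8.
good-condition: the inspection nets 20 − 1 = 19; no inspection nets 8. good-condition prefers the inspection.
poor-condition: the inspection nets 20 − 15 = 5; no inspection nets 8. poor-condition prefers no inspection.
Neither type deviates, so the separating profile is an equilibrium.

Yes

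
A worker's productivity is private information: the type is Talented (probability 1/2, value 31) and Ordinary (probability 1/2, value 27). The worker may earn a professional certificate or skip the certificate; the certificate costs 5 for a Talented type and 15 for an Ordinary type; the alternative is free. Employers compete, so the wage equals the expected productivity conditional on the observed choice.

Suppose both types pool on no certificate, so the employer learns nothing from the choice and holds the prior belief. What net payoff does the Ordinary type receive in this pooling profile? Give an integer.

29

Pooled wage = 1/2·31 + 1/2·27 = 29.
Ordinary pays no cost for no certificate, so net payoff = 29.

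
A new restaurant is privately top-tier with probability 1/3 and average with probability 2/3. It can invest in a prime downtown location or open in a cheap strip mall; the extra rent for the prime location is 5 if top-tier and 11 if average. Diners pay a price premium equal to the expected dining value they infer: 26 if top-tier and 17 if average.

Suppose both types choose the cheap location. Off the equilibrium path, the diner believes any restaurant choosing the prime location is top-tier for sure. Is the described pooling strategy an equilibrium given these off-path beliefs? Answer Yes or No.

No

On path, the diner holds the prior and pays 1/3·26 + 2/3·17 = 20. Off path (the prime location), believing top-tier, it pays 26.
top-tier: the cheap location nets 20; the prime location nets 26 − 5 = 21. top-tier would deviate.
average: the cheap location nets 20; the prime location nets 26 − 11 = 15. average stays.
A type deviates, so pooling fails.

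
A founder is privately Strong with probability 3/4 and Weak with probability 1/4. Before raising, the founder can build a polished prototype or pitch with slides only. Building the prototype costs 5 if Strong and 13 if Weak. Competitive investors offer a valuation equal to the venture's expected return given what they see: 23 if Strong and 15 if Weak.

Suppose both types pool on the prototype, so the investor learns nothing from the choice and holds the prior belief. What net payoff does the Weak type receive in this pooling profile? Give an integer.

Pooled valuation = 3/4·23 + 1/4·15 = 21.
Weak pays cost 13 for the prototype, so net payoff = 21 − 13 = 8.

8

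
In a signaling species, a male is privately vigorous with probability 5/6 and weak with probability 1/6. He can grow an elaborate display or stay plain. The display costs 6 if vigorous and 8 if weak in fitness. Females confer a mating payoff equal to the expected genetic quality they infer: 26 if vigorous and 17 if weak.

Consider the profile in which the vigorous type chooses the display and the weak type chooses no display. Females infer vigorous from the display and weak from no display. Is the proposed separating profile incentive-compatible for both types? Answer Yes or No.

No

Under these beliefs, the display earns mating payoff 26 and no display earns mating payoff 17.
vigorous: the display nets 26 − 6 = 20; no display nets 17. vigorous prefers the display.
weak: the display nets 26 − 8 = 18; no display nets 17. weak would deviate to the display.
weak has a profitable deviation, so the profile is not an equilibrium.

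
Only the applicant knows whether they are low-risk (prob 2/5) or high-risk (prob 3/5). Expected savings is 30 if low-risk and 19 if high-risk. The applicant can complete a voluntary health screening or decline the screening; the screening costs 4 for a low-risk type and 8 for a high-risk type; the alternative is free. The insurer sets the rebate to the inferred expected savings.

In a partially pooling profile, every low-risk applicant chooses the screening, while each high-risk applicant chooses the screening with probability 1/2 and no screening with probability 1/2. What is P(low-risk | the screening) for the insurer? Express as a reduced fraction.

P(the screening) = (2/5)·1 + (3/5)·(1/2) = 7/10.
By Bayes' rule, P(low-risk | the screening) = (2/5) / (7/10) = 4/7.

4/7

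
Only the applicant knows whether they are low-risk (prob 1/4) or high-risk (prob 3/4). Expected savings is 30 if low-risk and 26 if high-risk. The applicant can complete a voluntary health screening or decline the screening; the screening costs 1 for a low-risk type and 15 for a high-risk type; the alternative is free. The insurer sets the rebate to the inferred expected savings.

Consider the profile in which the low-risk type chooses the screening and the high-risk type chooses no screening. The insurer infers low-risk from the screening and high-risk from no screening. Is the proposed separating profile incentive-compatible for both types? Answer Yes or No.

Under these beliefs, the screening earns rebate 30 and no screening earns rebate 26.
low-risk: the screening nets 30 − 1 = 29; no screening nets 26. low-risk prefers the screening.
high-risk: the screening nets 30 − 15 = 15; no screening nets 26. high-risk prefers no screening.
Neither type deviates, so the separating profile is an equilibrium.

Yes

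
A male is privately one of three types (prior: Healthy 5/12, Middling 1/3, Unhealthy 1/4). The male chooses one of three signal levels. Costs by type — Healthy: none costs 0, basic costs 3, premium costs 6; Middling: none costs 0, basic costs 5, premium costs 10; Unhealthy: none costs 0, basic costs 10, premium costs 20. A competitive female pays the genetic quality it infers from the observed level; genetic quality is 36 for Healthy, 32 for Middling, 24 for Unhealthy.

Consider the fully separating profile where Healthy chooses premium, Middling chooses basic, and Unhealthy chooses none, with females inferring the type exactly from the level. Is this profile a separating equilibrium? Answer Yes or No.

Separating mating payoffs: premium → 36, basic → 32, none → 24.
Healthy (assigned premium): none: 24 − 0 = 24; basic: 32 − 3 = 29; premium: 36 − 6 = 30. Healthy stays.
Middling (assigned basic): none: 24 − 0 = 24; basic: 32 − 5 = 27; premium: 36 − 10 = 26. Middling stays.
Unhealthy (assigned none): none: 24 − 0 = 24; basic: 32 − 10 = 22; premium: 36 − 20 = 16. Unhealthy stays.
Every type prefers its assigned level; separation holds.

Yes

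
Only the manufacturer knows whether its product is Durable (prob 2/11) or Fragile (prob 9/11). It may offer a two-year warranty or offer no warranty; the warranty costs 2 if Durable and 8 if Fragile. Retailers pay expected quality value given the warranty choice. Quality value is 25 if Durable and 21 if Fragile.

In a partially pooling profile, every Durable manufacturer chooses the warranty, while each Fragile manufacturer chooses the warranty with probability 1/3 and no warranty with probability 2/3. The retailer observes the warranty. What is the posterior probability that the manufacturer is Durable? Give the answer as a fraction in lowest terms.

2/5

P(the warranty) = (2/11)·1 + (9/11)·(1/3) = 5/11.
By Bayes' rule, P(Durable | the warranty) = (2/11) / (5/11) = 2/5.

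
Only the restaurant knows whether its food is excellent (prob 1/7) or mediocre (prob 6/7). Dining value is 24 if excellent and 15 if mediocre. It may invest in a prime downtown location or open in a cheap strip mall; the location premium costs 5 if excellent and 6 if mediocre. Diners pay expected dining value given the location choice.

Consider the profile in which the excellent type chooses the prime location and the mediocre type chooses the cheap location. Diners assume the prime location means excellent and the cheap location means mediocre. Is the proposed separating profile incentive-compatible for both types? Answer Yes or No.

Under these beliefs, the prime location earns price premium 24 and the cheap location earns price premium 15.
excellent: the prime location nets 24 − 5 = 19; the cheap location nets 15. excellent prefers the prime location.
mediocre: the prime location nets 24 − 6 = 18; the cheap location nets 15. mediocre would deviate to the prime location.
mediocre has a profitable deviation, so the profile is not an equilibrium.

No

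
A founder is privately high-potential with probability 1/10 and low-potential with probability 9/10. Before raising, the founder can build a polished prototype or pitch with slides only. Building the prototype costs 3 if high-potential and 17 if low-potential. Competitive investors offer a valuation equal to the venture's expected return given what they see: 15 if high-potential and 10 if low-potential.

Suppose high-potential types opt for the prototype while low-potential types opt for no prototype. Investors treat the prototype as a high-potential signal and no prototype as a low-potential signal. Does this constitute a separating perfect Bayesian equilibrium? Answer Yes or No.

Under these beliefs, the prototype earns valuation 15 and no prototype earns valuation 10.
high-potential: the prototype nets 15 − 3 = 12; no prototype nets 10. high-potential prefers the prototype.
low-potential: the prototype nets 15 − 17 = -2; no prototype nets 10. low-potential prefers no prototype.
Neither type deviates, so the separating profile is an equilibrium.

Yes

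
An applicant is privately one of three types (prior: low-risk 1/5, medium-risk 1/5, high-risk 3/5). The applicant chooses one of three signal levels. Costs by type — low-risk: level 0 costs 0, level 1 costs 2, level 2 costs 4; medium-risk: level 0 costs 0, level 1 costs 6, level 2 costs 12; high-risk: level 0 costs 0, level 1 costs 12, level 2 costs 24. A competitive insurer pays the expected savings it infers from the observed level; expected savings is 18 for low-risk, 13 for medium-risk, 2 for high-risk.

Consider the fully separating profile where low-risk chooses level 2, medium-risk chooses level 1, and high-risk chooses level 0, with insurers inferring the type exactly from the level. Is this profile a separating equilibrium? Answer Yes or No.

Separating rebates: level 2 → 18, level 1 → 13, level 0 → 2.
low-risk (assigned level 2): level 0: 2 − 0 = 2; level 1: 13 − 2 = 11; level 2: 18 − 4 = 14. low-risk stays.
medium-risk (assigned level 1): level 0: 2 − 0 = 2; level 1: 13 − 6 = 7; level 2: 18 − 12 = 6. medium-risk stays.
high-risk (assigned level 0): level 0: 2 − 0 = 2; level 1: 13 − 12 = 1; level 2: 18 − 24 = -6. high-risk stays.
Every type prefers its assigned level; separation holds.

Yes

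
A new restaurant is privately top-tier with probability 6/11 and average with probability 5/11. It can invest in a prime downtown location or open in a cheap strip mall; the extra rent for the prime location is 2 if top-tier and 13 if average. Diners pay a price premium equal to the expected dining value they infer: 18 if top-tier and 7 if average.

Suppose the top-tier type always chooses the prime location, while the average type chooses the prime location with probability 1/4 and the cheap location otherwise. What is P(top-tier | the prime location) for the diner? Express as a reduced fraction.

24/29

P(the prime location) = (6/11)·1 + (5/11)·(1/4) = 29/44.
By Bayes' rule, P(top-tier | the prime location) = (6/11) / (29/44) = 24/29.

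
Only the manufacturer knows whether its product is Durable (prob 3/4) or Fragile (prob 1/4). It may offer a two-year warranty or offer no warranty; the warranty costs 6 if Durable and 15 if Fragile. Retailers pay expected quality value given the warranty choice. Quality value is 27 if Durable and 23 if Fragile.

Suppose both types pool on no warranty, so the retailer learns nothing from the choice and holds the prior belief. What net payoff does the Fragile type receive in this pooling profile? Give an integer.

26

Pooled price = 3/4·27 + 1/4·23 = 26.
Fragile pays no cost for no warranty, so net payoff = 26.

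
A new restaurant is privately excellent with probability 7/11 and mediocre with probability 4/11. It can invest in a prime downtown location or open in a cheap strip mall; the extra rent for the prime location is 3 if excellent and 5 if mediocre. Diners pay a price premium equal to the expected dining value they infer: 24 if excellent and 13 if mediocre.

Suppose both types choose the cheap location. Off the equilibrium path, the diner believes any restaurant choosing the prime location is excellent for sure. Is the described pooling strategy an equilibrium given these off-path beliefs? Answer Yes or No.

No

On path, the diner holds the prior and pays 7/11·24 + 4/11·13 = 20. Off path (the prime location), believing excellent, it pays 24.
excellent: the cheap location nets 20; the prime location nets 24 − 3 = 21. excellent would deviate.
mediocre: the cheap location nets 20; the prime location nets 24 − 5 = 19. mediocre stays.
A type deviates, so pooling fails.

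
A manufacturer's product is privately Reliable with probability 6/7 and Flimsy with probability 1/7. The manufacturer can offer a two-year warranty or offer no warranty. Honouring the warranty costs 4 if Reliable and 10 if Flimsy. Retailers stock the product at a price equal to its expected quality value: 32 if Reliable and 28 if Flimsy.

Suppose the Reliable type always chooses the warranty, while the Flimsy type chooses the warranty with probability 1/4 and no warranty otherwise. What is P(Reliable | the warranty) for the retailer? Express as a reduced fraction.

24/25

P(the warranty) = (6/7)·1 + (1/7)·(1/4) = 25/28.
By Bayes' rule, P(Reliable | the warranty) = (6/7) / (25/28) = 24/25.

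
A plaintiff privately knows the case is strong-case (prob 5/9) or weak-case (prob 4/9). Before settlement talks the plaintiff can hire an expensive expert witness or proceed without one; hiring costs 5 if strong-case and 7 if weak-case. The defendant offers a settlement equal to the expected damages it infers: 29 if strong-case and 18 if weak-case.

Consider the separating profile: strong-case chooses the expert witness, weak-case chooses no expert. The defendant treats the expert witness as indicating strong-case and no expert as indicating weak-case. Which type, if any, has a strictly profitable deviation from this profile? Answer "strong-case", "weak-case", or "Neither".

weak-case

The expert witness pays 29; no expert pays 18.
strong-case: assigned the expert witness, nets 29 − 5 = 24; deviating to no expert nets 18.
weak-case: assigned no expert, nets 18; deviating to the expert witness nets 29 − 7 = 22.
The weak-case type gains 4 by deviating.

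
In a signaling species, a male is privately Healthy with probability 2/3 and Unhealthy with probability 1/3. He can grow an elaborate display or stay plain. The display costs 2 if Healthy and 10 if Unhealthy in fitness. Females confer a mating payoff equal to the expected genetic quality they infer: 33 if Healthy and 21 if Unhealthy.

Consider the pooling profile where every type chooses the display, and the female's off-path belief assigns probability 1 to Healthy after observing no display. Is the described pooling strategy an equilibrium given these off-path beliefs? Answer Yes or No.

On path, the female holds the prior and pays 2/3·33 + 1/3·21 = 29. Off path (no display), believing Healthy, it pays 33.
Healthy: the display nets 29 − 2 = 27; no display nets 33. Healthy would deviate.
Unhealthy: the display nets 29 − 10 = 19; no display nets 33. Unhealthy would deviate.
A type deviates, so pooling fails.

No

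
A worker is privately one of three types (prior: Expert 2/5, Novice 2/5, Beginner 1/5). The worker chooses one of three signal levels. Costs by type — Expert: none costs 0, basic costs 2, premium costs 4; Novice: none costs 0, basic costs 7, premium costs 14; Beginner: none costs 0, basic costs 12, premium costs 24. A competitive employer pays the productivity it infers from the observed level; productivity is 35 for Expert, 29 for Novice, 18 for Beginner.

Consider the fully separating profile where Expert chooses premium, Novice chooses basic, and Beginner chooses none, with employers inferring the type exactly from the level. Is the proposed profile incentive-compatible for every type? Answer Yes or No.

Yes

Separating wages: premium → 35, basic → 29, none → 18.
Expert (assigned premium): none: 18 − 0 = 18; basic: 29 − 2 = 27; premium: 35 − 4 = 31. Expert stays.
Novice (assigned basic): none: 18 − 0 = 18; basic: 29 − 7 = 22; premium: 35 − 14 = 21. Novice stays.
Beginner (assigned none): none: 18 − 0 = 18; basic: 29 − 12 = 17; premium: 35 − 24 = 11. Beginner stays.
Every type prefers its assigned level; separation holds.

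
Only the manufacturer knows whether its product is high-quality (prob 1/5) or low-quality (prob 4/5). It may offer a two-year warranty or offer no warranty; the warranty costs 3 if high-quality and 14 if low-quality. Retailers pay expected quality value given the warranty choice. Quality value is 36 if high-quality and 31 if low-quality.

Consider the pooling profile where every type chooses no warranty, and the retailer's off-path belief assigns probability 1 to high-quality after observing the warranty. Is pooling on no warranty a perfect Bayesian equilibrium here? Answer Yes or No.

On path, the retailer holds the prior and pays 1/5·36 + 4/5·31 = 32. Off path (the warranty), believing high-quality, it pays 36.
high-quality: no warranty nets 32; the warranty nets 36 − 3 = 33. high-quality would deviate.
low-quality: no warranty nets 32; the warranty nets 36 − 14 = 22. low-quality stays.
A type deviates, so pooling fails.

No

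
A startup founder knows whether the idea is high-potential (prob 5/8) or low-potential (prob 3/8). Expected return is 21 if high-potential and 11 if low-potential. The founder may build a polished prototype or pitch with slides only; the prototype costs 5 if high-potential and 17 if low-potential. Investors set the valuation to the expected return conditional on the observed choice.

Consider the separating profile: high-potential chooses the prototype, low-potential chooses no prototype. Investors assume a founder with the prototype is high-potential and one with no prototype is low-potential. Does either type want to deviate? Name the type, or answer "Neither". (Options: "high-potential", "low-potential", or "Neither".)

Neither

The prototype pays 21; no prototype pays 11.
high-potential: assigned the prototype, nets 21 − 5 = 16; deviating to no prototype nets 11.
low-potential: assigned no prototype, nets 11; deviating to the prototype nets 21 − 17 = 4.
Both types strictly prefer their assigned action; no profitable deviation.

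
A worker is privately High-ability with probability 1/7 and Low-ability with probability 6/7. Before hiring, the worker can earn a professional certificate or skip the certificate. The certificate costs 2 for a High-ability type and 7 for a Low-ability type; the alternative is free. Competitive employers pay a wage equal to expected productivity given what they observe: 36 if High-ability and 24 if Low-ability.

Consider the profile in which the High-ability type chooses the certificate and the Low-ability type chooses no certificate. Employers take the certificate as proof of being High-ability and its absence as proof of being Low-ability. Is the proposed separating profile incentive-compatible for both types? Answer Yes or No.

Under these beliefs, the certificate earns wage 36 and no certificate earns wage 24.
High-ability: the certificate nets 36 − 2 = 34; no certificate nets 24. High-ability prefers the certificate.
Low-ability: the certificate nets 36 − 7 = 29; no certificate nets 24. Low-ability would deviate to the certificate.
Low-ability has a profitable deviation, so the profile is not an equilibrium.

No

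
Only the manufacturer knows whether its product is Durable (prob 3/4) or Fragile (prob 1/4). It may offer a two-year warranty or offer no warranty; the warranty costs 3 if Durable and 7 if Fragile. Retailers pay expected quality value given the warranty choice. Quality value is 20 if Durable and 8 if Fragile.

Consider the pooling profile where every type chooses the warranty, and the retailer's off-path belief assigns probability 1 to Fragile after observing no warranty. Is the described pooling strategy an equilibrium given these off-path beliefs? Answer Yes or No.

On path, the retailer holds the prior and pays 3/4·20 + 1/4·8 = 17. Off path (no warranty), believing Fragile, it pays 8.
Durable: the warranty nets 17 − 3 = 14; no warranty nets 8. Durable stays.
Fragile: the warranty nets 17 − 7 = 10; no warranty nets 8. Fragile stays.
No type deviates, so pooling is sustained.

Yes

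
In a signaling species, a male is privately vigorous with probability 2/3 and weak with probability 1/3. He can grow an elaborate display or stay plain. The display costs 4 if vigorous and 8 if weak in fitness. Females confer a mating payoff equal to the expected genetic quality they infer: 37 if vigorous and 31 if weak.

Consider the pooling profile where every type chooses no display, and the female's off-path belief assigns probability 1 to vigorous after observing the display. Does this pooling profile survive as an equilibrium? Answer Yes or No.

Yes

On path, the female holds the prior and pays 2/3·37 + 1/3·31 = 35. Off path (the display), believing vigorous, it pays 37.
vigorous: no display nets 35; the display nets 37 − 4 = 33. vigorous stays.
weak: no display nets 35; the display nets 37 − 8 = 29. weak stays.
No type deviates, so pooling is sustained.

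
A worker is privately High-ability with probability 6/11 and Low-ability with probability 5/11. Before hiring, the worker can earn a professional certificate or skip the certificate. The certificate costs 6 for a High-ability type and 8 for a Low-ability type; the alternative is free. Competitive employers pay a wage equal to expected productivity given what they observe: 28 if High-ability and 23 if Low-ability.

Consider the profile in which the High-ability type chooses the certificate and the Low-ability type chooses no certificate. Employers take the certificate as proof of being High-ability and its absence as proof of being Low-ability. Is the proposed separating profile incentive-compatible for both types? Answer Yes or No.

No

Under these beliefs, the certificate earns wage 28 and no certificate earns wage 23.
High-ability: the certificate nets 28 − 6 = 22; no certificate nets 23. High-ability would deviate to no certificate.
Low-ability: the certificate nets 28 − 8 = 20; no certificate nets 23. Low-ability prefers no certificate.
High-ability has a profitable deviation, so the profile is not an equilibrium.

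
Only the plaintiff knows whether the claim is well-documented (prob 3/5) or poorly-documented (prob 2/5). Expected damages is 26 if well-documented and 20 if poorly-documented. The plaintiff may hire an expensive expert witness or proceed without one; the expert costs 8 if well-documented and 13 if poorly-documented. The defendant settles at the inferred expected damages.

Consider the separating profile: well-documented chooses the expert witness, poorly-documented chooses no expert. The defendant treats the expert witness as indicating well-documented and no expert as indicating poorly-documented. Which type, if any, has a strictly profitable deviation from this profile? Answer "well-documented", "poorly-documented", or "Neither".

The expert witness pays 26; no expert pays 20.
well-documented: assigned the expert witness, nets 26 − 8 = 18; deviating to no expert nets 20.
poorly-documented: assigned no expert, nets 20; deviating to the expert witness nets 26 − 13 = 13.
The well-documented type gains 2 by deviating.

well-documented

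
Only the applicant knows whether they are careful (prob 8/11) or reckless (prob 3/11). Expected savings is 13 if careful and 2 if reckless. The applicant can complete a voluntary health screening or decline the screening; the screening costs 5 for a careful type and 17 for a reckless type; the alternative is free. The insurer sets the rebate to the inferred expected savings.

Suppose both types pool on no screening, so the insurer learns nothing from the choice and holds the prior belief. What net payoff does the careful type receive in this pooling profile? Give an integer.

10

Pooled rebate = 8/11·13 + 3/11·2 = 10.
careful pays no cost for no screening, so net payoff = 10.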